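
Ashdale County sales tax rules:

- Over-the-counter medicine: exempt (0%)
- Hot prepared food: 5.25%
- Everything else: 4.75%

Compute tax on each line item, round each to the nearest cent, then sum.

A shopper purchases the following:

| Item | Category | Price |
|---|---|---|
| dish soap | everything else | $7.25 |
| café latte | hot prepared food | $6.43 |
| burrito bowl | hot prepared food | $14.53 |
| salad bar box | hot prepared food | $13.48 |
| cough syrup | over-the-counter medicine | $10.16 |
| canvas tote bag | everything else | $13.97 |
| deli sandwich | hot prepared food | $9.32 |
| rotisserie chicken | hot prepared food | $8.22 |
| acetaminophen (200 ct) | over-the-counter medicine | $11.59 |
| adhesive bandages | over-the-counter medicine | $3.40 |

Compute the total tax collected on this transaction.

Dish soap $7.25: everything else → 4.75% → $0.34
Café latte $6.43: hot prepared food → 5.25% → $0.34
Burrito bowl $14.53: hot prepared food → 5.25% → $0.76
Salad bar box $13.48: hot prepared food → 5.25% → $0.71
Cough syrup $10.16: over-the-counter medicine → 0% → $0.00
Canvas tote bag $13.97: everything else → 4.75% → $0.66
Deli sandwich $9.32: hot prepared food → 5.25% → $0.49
Rotisserie chicken $8.22: hot prepared food → 5.25% → $0.43
Acetaminophen (200 ct) $11.59: over-the-counter medicine → 0% → $0.00
Adhesive bandages $3.40: over-the-counter medicine → 0% → $0.00
Total tax = $0.34 + $0.34 + $0.76 + $0.71 + $0.66 + $0.49 + $0.43 = $3.73

$3.73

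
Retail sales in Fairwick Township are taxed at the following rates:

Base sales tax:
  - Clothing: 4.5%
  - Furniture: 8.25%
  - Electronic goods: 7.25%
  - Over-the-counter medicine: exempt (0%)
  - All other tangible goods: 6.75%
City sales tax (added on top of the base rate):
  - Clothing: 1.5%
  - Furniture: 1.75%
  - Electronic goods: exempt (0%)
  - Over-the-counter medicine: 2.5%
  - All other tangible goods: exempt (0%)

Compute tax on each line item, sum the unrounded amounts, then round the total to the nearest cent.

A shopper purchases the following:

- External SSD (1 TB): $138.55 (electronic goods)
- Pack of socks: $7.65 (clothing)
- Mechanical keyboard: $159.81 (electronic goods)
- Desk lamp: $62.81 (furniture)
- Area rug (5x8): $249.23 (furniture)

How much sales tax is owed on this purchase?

$53.29

External SSD (1 TB) $138.55: electronic goods → 7.25% + 0% city = 7.25% → $10.044875
Pack of socks $7.65: clothing → 4.5% + 1.5% city = 6% → $0.459
Mechanical keyboard $159.81: electronic goods → 7.25% + 0% city = 7.25% → $11.586225
Desk lamp $62.81: furniture → 8.25% + 1.75% city = 10% → $6.281
Area rug (5x8) $249.23: furniture → 8.25% + 1.75% city = 10% → $24.923
Unrounded tax sum = $53.2941 → $53.29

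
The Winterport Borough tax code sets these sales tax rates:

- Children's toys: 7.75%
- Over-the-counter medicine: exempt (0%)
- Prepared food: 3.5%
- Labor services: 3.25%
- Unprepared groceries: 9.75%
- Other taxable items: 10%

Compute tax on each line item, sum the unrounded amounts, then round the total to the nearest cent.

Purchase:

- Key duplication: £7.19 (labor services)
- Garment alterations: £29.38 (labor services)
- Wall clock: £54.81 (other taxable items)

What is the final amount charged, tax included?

Key duplication £7.19: labor services → 3.25% → £0.233675
Garment alterations £29.38: labor services → 3.25% → £0.95485
Wall clock £54.81: other taxable items → 10% → £5.481
Subtotal = £91.38; unrounded tax = £6.669525 → £6.67; total due = £98.05

£98.05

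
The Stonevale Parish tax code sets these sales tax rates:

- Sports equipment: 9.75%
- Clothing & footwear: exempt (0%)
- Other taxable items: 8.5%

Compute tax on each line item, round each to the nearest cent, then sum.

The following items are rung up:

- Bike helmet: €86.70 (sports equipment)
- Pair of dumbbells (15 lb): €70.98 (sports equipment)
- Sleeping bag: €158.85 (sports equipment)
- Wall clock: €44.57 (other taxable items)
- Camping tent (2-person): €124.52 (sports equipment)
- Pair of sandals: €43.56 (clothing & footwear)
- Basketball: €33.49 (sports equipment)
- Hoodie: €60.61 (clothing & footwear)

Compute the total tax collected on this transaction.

€50.06

Bike helmet €86.70: sports equipment → 9.75% → €8.45
Pair of dumbbells (15 lb) €70.98: sports equipment → 9.75% → €6.92
Sleeping bag €158.85: sports equipment → 9.75% → €15.49
Wall clock €44.57: other taxable items → 8.5% → €3.79
Camping tent (2-person) €124.52: sports equipment → 9.75% → €12.14
Pair of sandals €43.56: clothing & footwear → 0% → €0.00
Basketball €33.49: sports equipment → 9.75% → €3.27
Hoodie €60.61: clothing & footwear → 0% → €0.00
Total tax = €8.45 + €6.92 + €15.49 + €3.79 + €12.14 + €3.27 = €50.06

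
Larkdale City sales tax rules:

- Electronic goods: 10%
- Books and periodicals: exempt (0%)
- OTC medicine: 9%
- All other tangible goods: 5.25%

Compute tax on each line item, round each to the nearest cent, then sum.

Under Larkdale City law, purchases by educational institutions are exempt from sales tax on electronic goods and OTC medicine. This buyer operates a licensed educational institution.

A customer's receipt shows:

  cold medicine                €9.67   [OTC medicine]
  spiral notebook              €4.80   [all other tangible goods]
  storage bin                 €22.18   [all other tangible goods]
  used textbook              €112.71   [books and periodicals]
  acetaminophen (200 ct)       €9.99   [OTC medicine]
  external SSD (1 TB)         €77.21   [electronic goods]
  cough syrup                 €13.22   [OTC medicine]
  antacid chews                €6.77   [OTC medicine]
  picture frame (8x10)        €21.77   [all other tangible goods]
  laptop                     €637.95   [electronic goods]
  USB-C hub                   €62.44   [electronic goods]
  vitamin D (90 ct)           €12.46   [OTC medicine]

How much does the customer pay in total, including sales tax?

€993.72

Cold medicine €9.67: OTC medicine, buyer-exempt → 0% → €0.00
Spiral notebook €4.80: all other tangible goods → 5.25% → €0.25
Storage bin €22.18: all other tangible goods → 5.25% → €1.16
Used textbook €112.71: books and periodicals → 0% → €0.00
Acetaminophen (200 ct) €9.99: OTC medicine, buyer-exempt → 0% → €0.00
External SSD (1 TB) €77.21: electronic goods, buyer-exempt → 0% → €0.00
Cough syrup €13.22: OTC medicine, buyer-exempt → 0% → €0.00
Antacid chews €6.77: OTC medicine, buyer-exempt → 0% → €0.00
Picture frame (8x10) €21.77: all other tangible goods → 5.25% → €1.14
Laptop €637.95: electronic goods, buyer-exempt → 0% → €0.00
USB-C hub €62.44: electronic goods, buyer-exempt → 0% → €0.00
Vitamin D (90 ct) €12.46: OTC medicine, buyer-exempt → 0% → €0.00
Subtotal = €991.17; tax = €2.55; total due = €993.72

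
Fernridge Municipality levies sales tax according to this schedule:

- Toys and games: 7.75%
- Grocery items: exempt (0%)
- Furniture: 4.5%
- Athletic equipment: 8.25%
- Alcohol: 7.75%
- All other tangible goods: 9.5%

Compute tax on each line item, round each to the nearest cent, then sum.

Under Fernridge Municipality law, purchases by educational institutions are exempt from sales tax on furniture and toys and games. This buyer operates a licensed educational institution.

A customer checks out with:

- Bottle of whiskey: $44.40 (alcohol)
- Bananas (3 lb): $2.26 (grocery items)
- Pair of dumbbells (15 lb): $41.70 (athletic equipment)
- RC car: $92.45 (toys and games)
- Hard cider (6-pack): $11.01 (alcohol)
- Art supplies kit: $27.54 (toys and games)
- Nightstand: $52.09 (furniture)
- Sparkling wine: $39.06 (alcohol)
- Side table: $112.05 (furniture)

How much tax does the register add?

$10.76

Bottle of whiskey $44.40: alcohol → 7.75% → $3.44
Bananas (3 lb) $2.26: grocery items → 0% → $0.00
Pair of dumbbells (15 lb) $41.70: athletic equipment → 8.25% → $3.44
RC car $92.45: toys and games, buyer-exempt → 0% → $0.00
Hard cider (6-pack) $11.01: alcohol → 7.75% → $0.85
Art supplies kit $27.54: toys and games, buyer-exempt → 0% → $0.00
Nightstand $52.09: furniture, buyer-exempt → 0% → $0.00
Sparkling wine $39.06: alcohol → 7.75% → $3.03
Side table $112.05: furniture, buyer-exempt → 0% → $0.00
Total tax = $3.44 + $3.44 + $0.85 + $3.03 = $10.76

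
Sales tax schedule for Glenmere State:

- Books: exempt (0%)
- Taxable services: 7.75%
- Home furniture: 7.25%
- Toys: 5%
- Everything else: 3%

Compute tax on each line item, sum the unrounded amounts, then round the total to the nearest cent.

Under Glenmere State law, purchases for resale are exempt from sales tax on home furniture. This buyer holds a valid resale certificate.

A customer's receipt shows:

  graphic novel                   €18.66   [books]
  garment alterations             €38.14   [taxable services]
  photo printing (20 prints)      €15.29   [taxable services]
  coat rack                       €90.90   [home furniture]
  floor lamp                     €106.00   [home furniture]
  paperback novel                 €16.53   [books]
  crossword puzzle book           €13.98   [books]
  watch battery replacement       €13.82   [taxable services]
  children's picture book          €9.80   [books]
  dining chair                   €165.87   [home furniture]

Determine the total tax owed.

Graphic novel €18.66: books → 0% → €0.00
Garment alterations €38.14: taxable services → 7.75% → €2.95585
Photo printing (20 prints) €15.29: taxable services → 7.75% → €1.184975
Coat rack €90.90: home furniture, buyer-exempt → 0% → €0.00
Floor lamp €106.00: home furniture, buyer-exempt → 0% → €0.00
Paperback novel €16.53: books → 0% → €0.00
Crossword puzzle book €13.98: books → 0% → €0.00
Watch battery replacement €13.82: taxable services → 7.75% → €1.07105
Children's picture book €9.80: books → 0% → €0.00
Dining chair €165.87: home furniture, buyer-exempt → 0% → €0.00
Unrounded tax sum = €5.211875 → €5.21

€5.21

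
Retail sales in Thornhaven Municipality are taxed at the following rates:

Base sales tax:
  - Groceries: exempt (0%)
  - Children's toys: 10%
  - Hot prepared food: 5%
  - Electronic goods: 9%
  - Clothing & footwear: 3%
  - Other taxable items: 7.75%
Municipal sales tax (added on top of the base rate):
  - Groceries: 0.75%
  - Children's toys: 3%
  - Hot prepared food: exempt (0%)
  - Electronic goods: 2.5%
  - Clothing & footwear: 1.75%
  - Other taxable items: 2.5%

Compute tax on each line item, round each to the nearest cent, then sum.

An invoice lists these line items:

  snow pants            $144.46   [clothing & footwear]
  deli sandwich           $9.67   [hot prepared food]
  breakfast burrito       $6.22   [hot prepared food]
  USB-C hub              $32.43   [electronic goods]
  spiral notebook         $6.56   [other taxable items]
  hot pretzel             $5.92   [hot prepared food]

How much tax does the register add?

$12.35

Snow pants $144.46: clothing & footwear → 3% + 1.75% municipal = 4.75% → $6.86
Deli sandwich $9.67: hot prepared food → 5% + 0% municipal = 5% → $0.48
Breakfast burrito $6.22: hot prepared food → 5% + 0% municipal = 5% → $0.31
USB-C hub $32.43: electronic goods → 9% + 2.5% municipal = 11.5% → $3.73
Spiral notebook $6.56: other taxable items → 7.75% + 2.5% municipal = 10.25% → $0.67
Hot pretzel $5.92: hot prepared food → 5% + 0% municipal = 5% → $0.30
Total tax = $6.86 + $0.48 + $0.31 + $3.73 + $0.67 + $0.30 = $12.35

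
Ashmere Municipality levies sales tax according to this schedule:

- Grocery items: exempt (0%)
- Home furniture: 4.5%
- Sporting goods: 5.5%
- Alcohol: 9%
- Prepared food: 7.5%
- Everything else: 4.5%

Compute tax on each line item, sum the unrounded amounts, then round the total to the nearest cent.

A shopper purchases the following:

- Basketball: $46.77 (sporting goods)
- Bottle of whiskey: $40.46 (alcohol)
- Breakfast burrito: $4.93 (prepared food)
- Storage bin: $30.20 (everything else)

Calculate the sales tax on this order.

Basketball $46.77: sporting goods → 5.5% → $2.57235
Bottle of whiskey $40.46: alcohol → 9% → $3.6414
Breakfast burrito $4.93: prepared food → 7.5% → $0.36975
Storage bin $30.20: everything else → 4.5% → $1.359
Unrounded tax sum = $7.9425 → $7.94

$7.94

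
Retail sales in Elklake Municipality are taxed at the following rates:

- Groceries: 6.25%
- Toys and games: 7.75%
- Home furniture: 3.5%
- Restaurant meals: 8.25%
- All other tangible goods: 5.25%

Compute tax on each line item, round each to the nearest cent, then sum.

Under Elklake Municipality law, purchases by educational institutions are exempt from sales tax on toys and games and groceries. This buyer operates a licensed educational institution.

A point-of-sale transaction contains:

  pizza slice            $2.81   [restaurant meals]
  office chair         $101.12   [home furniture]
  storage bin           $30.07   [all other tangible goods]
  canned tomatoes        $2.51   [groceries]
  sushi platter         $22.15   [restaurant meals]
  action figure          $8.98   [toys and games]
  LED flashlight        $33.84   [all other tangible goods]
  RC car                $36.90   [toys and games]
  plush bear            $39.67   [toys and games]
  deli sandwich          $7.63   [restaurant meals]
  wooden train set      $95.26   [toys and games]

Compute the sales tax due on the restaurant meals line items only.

$2.69

Pizza slice $2.81: restaurant meals → 8.25% → $0.23
Sushi platter $22.15: restaurant meals → 8.25% → $1.83
Deli sandwich $7.63: restaurant meals → 8.25% → $0.63
Tax on restaurant meals = $0.23 + $1.83 + $0.63 = $2.69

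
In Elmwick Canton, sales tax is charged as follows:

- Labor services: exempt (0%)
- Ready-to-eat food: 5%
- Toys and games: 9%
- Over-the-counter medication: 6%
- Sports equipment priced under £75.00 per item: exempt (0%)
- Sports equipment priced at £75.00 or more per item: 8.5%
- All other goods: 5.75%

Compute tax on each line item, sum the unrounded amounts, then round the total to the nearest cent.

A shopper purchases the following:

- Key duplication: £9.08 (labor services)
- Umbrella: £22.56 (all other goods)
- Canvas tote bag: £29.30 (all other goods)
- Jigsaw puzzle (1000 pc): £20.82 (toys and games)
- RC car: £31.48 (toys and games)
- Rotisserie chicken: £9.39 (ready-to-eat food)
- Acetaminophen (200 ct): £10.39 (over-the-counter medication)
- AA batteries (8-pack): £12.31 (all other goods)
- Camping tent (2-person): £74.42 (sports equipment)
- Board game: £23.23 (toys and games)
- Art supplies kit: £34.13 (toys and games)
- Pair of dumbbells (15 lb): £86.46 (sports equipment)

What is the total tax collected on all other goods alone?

£3.69

Umbrella £22.56: all other goods → 5.75% → £1.2972
Canvas tote bag £29.30: all other goods → 5.75% → £1.68475
AA batteries (8-pack) £12.31: all other goods → 5.75% → £0.707825
Tax on all other goods: unrounded sum = £3.689775 → £3.69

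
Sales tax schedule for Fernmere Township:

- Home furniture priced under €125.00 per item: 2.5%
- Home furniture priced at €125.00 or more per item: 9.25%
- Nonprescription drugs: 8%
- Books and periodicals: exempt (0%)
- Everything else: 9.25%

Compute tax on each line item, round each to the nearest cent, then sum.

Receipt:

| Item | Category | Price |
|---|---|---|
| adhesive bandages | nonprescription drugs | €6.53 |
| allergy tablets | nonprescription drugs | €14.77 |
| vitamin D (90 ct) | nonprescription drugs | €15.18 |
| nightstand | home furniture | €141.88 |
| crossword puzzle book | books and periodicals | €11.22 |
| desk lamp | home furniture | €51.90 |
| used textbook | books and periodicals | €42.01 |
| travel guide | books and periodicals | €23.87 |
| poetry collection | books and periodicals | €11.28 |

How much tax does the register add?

Adhesive bandages €6.53: nonprescription drugs → 8% → €0.52
Allergy tablets €14.77: nonprescription drugs → 8% → €1.18
Vitamin D (90 ct) €15.18: nonprescription drugs → 8% → €1.21
Nightstand €141.88: home furniture, €125.00 or more → 9.25% → €13.12
Crossword puzzle book €11.22: books and periodicals → 0% → €0.00
Desk lamp €51.90: home furniture, under €125.00 → 2.5% → €1.30
Used textbook €42.01: books and periodicals → 0% → €0.00
Travel guide €23.87: books and periodicals → 0% → €0.00
Poetry collection €11.28: books and periodicals → 0% → €0.00
Total tax = €0.52 + €1.18 + €1.21 + €13.12 + €1.30 = €17.33

€17.33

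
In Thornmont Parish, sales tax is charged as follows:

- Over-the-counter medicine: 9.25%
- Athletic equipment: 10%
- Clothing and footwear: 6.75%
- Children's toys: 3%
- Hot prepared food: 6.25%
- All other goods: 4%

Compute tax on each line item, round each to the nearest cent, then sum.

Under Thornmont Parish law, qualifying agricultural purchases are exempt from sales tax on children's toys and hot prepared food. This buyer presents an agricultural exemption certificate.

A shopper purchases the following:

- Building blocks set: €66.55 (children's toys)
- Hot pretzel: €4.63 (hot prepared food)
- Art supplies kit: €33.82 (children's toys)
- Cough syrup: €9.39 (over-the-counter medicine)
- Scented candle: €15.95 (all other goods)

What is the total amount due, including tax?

€131.85

Building blocks set €66.55: children's toys, buyer-exempt → 0% → €0.00
Hot pretzel €4.63: hot prepared food, buyer-exempt → 0% → €0.00
Art supplies kit €33.82: children's toys, buyer-exempt → 0% → €0.00
Cough syrup €9.39: over-the-counter medicine → 9.25% → €0.87
Scented candle €15.95: all other goods → 4% → €0.64
Subtotal = €130.34; tax = €1.51; total due = €131.85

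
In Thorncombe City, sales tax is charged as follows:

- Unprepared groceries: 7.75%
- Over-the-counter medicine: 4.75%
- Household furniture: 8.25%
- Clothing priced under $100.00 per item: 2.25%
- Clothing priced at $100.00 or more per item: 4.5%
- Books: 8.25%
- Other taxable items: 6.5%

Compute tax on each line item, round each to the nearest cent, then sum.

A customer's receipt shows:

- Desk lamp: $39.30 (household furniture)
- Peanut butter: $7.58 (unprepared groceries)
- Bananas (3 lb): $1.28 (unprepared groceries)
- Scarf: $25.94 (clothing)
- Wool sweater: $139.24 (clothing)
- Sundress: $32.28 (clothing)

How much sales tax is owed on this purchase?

Desk lamp $39.30: household furniture → 8.25% → $3.24
Peanut butter $7.58: unprepared groceries → 7.75% → $0.59
Bananas (3 lb) $1.28: unprepared groceries → 7.75% → $0.10
Scarf $25.94: clothing, under $100.00 → 2.25% → $0.58
Wool sweater $139.24: clothing, $100.00 or more → 4.5% → $6.27
Sundress $32.28: clothing, under $100.00 → 2.25% → $0.73
Total tax = $3.24 + $0.59 + $0.10 + $0.58 + $6.27 + $0.73 = $11.51

$11.51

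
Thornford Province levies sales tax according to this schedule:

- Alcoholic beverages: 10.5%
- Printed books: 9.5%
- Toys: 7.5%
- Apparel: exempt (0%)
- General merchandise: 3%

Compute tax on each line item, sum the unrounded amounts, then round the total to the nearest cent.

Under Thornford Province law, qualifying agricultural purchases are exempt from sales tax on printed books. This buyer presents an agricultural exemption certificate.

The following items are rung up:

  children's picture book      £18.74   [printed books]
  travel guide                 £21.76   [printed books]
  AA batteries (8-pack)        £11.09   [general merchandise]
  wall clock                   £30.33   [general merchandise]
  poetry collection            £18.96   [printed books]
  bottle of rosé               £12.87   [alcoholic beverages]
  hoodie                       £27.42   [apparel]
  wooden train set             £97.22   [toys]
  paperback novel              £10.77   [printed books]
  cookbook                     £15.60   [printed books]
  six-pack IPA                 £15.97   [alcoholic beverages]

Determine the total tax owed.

Children's picture book £18.74: printed books, buyer-exempt → 0% → £0.00
Travel guide £21.76: printed books, buyer-exempt → 0% → £0.00
AA batteries (8-pack) £11.09: general merchandise → 3% → £0.3327
Wall clock £30.33: general merchandise → 3% → £0.9099
Poetry collection £18.96: printed books, buyer-exempt → 0% → £0.00
Bottle of rosé £12.87: alcoholic beverages → 10.5% → £1.35135
Hoodie £27.42: apparel → 0% → £0.00
Wooden train set £97.22: toys → 7.5% → £7.2915
Paperback novel £10.77: printed books, buyer-exempt → 0% → £0.00
Cookbook £15.60: printed books, buyer-exempt → 0% → £0.00
Six-pack IPA £15.97: alcoholic beverages → 10.5% → £1.67685
Unrounded tax sum = £11.5623 → £11.56

£11.56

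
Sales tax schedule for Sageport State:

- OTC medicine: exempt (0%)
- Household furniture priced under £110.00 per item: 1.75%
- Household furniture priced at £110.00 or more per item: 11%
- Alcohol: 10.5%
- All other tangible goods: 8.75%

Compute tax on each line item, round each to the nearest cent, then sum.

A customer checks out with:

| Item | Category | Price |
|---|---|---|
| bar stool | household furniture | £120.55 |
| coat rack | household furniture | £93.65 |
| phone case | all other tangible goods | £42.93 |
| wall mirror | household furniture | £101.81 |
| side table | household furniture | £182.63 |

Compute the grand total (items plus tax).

£582.10

Bar stool £120.55: household furniture, £110.00 or more → 11% → £13.26
Coat rack £93.65: household furniture, under £110.00 → 1.75% → £1.64
Phone case £42.93: all other tangible goods → 8.75% → £3.76
Wall mirror £101.81: household furniture, under £110.00 → 1.75% → £1.78
Side table £182.63: household furniture, £110.00 or more → 11% → £20.09
Subtotal = £541.57; tax = £40.53; total due = £582.10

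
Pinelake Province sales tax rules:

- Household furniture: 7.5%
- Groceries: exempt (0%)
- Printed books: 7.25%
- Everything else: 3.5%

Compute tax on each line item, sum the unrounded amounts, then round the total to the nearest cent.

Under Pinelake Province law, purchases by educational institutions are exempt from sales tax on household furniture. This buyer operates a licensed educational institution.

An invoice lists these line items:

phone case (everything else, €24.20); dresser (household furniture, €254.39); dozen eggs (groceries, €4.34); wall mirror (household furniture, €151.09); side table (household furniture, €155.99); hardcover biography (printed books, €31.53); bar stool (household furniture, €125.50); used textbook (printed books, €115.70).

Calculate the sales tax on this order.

Phone case €24.20: everything else → 3.5% → €0.847
Dresser €254.39: household furniture, buyer-exempt → 0% → €0.00
Dozen eggs €4.34: groceries → 0% → €0.00
Wall mirror €151.09: household furniture, buyer-exempt → 0% → €0.00
Side table €155.99: household furniture, buyer-exempt → 0% → €0.00
Hardcover biography €31.53: printed books → 7.25% → €2.285925
Bar stool €125.50: household furniture, buyer-exempt → 0% → €0.00
Used textbook €115.70: printed books → 7.25% → €8.38825
Unrounded tax sum = €11.521175 → €11.52

€11.52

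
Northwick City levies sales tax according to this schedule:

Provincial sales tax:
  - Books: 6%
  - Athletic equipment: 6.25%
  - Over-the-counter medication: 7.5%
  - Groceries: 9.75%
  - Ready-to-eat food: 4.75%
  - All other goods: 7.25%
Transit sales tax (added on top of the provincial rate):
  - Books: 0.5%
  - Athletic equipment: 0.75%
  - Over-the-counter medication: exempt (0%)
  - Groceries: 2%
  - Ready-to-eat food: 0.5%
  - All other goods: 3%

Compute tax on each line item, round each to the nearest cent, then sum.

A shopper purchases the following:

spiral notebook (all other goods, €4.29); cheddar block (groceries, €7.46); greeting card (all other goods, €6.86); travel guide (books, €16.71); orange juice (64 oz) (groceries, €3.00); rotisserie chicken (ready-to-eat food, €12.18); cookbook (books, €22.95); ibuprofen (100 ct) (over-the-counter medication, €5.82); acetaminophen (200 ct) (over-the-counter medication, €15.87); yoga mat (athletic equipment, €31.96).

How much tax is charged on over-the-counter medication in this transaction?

€1.63

Ibuprofen (100 ct) €5.82: over-the-counter medication → 7.5% + 0% transit = 7.5% → €0.44
Acetaminophen (200 ct) €15.87: over-the-counter medication → 7.5% + 0% transit = 7.5% → €1.19
Tax on over-the-counter medication = €0.44 + €1.19 = €1.63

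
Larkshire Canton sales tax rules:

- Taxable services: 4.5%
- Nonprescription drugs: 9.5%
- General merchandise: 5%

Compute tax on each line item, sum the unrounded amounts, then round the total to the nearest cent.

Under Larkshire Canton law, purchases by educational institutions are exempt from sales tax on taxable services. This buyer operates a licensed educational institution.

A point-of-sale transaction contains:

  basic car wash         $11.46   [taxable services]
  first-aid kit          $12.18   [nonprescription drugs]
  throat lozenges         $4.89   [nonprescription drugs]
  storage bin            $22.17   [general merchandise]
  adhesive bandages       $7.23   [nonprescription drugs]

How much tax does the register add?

Basic car wash $11.46: taxable services, buyer-exempt → 0% → $0.00
First-aid kit $12.18: nonprescription drugs → 9.5% → $1.1571
Throat lozenges $4.89: nonprescription drugs → 9.5% → $0.46455
Storage bin $22.17: general merchandise → 5% → $1.1085
Adhesive bandages $7.23: nonprescription drugs → 9.5% → $0.68685
Unrounded tax sum = $3.417 → $3.42

$3.42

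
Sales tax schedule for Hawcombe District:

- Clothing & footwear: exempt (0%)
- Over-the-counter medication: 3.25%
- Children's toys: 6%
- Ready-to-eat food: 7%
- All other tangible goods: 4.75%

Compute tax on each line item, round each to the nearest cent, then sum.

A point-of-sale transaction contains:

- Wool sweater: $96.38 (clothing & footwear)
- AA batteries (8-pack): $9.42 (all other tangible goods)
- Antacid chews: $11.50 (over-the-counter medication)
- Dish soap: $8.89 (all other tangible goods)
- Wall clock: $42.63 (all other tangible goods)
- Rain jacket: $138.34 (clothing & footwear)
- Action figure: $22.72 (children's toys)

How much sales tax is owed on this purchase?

Wool sweater $96.38: clothing & footwear → 0% → $0.00
AA batteries (8-pack) $9.42: all other tangible goods → 4.75% → $0.45
Antacid chews $11.50: over-the-counter medication → 3.25% → $0.37
Dish soap $8.89: all other tangible goods → 4.75% → $0.42
Wall clock $42.63: all other tangible goods → 4.75% → $2.02
Rain jacket $138.34: clothing & footwear → 0% → $0.00
Action figure $22.72: children's toys → 6% → $1.36
Total tax = $0.45 + $0.37 + $0.42 + $2.02 + $1.36 = $4.62

$4.62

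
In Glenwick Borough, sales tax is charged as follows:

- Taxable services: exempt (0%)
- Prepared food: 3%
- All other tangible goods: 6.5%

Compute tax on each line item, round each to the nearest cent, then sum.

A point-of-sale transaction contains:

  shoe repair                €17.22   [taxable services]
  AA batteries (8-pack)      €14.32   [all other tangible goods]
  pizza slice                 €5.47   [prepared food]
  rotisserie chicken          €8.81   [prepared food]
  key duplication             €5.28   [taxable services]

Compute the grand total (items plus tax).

€52.45

Shoe repair €17.22: taxable services → 0% → €0.00
AA batteries (8-pack) €14.32: all other tangible goods → 6.5% → €0.93
Pizza slice €5.47: prepared food → 3% → €0.16
Rotisserie chicken €8.81: prepared food → 3% → €0.26
Key duplication €5.28: taxable services → 0% → €0.00
Subtotal = €51.10; tax = €1.35; total due = €52.45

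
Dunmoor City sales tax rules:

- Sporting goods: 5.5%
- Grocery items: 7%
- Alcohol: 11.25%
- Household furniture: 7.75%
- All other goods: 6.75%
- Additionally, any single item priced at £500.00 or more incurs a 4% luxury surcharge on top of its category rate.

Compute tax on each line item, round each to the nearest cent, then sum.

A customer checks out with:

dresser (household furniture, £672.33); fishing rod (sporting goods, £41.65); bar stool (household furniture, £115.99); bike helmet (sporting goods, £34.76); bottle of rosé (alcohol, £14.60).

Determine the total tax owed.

Dresser £672.33: household furniture → 7.75% + 4% surcharge = 11.75% → £79.00
Fishing rod £41.65: sporting goods → 5.5% → £2.29
Bar stool £115.99: household furniture → 7.75% → £8.99
Bike helmet £34.76: sporting goods → 5.5% → £1.91
Bottle of rosé £14.60: alcohol → 11.25% → £1.64
Total tax = £79.00 + £2.29 + £8.99 + £1.91 + £1.64 = £93.83

£93.83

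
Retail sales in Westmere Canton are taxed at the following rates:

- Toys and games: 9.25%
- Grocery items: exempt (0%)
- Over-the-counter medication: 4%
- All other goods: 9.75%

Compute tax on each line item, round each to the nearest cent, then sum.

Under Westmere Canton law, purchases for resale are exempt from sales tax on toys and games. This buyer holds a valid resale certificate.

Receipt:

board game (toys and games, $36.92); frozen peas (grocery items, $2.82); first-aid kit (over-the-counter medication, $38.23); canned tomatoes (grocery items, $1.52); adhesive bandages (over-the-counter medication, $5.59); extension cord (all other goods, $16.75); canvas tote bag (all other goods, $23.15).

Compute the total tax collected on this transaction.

Board game $36.92: toys and games, buyer-exempt → 0% → $0.00
Frozen peas $2.82: grocery items → 0% → $0.00
First-aid kit $38.23: over-the-counter medication → 4% → $1.53
Canned tomatoes $1.52: grocery items → 0% → $0.00
Adhesive bandages $5.59: over-the-counter medication → 4% → $0.22
Extension cord $16.75: all other goods → 9.75% → $1.63
Canvas tote bag $23.15: all other goods → 9.75% → $2.26
Total tax = $1.53 + $0.22 + $1.63 + $2.26 = $5.64

$5.64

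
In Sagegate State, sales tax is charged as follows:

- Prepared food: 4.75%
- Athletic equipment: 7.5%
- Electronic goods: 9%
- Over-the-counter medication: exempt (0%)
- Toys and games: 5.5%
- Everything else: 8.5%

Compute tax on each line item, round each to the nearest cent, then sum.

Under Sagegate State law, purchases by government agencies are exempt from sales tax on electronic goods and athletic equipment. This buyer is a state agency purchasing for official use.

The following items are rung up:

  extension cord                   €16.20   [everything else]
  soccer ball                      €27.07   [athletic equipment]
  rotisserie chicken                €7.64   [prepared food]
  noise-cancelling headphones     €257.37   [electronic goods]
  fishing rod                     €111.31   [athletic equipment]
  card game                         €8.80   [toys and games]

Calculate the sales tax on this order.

Extension cord €16.20: everything else → 8.5% → €1.38
Soccer ball €27.07: athletic equipment, buyer-exempt → 0% → €0.00
Rotisserie chicken €7.64: prepared food → 4.75% → €0.36
Noise-cancelling headphones €257.37: electronic goods, buyer-exempt → 0% → €0.00
Fishing rod €111.31: athletic equipment, buyer-exempt → 0% → €0.00
Card game €8.80: toys and games → 5.5% → €0.48
Total tax = €1.38 + €0.36 + €0.48 = €2.22

€2.22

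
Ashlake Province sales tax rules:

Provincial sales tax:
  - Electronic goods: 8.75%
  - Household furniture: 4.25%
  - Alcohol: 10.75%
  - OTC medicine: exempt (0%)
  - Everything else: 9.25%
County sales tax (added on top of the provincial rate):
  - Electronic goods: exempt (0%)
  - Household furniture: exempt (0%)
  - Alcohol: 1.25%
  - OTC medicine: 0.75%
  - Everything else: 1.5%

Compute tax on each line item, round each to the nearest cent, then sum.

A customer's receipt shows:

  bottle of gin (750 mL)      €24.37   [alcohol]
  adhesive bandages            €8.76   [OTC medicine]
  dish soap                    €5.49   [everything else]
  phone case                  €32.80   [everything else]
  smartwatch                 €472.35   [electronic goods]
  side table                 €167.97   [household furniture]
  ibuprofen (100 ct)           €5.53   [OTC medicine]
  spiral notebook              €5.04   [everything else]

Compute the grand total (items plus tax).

€778.47

Bottle of gin (750 mL) €24.37: alcohol → 10.75% + 1.25% county = 12% → €2.92
Adhesive bandages €8.76: OTC medicine → 0% + 0.75% county = 0.75% → €0.07
Dish soap €5.49: everything else → 9.25% + 1.5% county = 10.75% → €0.59
Phone case €32.80: everything else → 9.25% + 1.5% county = 10.75% → €3.53
Smartwatch €472.35: electronic goods → 8.75% + 0% county = 8.75% → €41.33
Side table €167.97: household furniture → 4.25% + 0% county = 4.25% → €7.14
Ibuprofen (100 ct) €5.53: OTC medicine → 0% + 0.75% county = 0.75% → €0.04
Spiral notebook €5.04: everything else → 9.25% + 1.5% county = 10.75% → €0.54
Subtotal = €722.31; tax = €56.16; total due = €778.47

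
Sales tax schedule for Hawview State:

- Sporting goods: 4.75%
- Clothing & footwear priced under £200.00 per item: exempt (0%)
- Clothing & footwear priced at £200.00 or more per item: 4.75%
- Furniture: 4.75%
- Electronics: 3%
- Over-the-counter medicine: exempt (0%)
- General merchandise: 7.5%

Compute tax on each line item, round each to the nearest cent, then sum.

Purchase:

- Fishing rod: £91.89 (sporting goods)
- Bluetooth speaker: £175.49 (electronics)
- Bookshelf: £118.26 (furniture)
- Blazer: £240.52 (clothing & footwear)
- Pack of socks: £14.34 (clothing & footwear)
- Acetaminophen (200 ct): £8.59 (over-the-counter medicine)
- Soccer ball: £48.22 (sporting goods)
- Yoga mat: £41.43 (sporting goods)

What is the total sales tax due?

£30.92

Fishing rod £91.89: sporting goods → 4.75% → £4.36
Bluetooth speaker £175.49: electronics → 3% → £5.26
Bookshelf £118.26: furniture → 4.75% → £5.62
Blazer £240.52: clothing & footwear, £200.00 or more → 4.75% → £11.42
Pack of socks £14.34: clothing & footwear, under £200.00 → 0% → £0.00
Acetaminophen (200 ct) £8.59: over-the-counter medicine → 0% → £0.00
Soccer ball £48.22: sporting goods → 4.75% → £2.29
Yoga mat £41.43: sporting goods → 4.75% → £1.97
Total tax = £4.36 + £5.26 + £5.62 + £11.42 + £2.29 + £1.97 = £30.92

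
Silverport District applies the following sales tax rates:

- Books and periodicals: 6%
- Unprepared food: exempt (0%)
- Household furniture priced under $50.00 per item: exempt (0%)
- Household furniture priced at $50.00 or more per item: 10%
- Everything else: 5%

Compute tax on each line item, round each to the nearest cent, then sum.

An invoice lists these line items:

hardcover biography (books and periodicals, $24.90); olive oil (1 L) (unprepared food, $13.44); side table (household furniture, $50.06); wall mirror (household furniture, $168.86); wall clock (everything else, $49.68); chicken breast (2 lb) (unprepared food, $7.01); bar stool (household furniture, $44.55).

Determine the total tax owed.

$25.87

Hardcover biography $24.90: books and periodicals → 6% → $1.49
Olive oil (1 L) $13.44: unprepared food → 0% → $0.00
Side table $50.06: household furniture, $50.00 or more → 10% → $5.01
Wall mirror $168.86: household furniture, $50.00 or more → 10% → $16.89
Wall clock $49.68: everything else → 5% → $2.48
Chicken breast (2 lb) $7.01: unprepared food → 0% → $0.00
Bar stool $44.55: household furniture, under $50.00 → 0% → $0.00
Total tax = $1.49 + $5.01 + $16.89 + $2.48 = $25.87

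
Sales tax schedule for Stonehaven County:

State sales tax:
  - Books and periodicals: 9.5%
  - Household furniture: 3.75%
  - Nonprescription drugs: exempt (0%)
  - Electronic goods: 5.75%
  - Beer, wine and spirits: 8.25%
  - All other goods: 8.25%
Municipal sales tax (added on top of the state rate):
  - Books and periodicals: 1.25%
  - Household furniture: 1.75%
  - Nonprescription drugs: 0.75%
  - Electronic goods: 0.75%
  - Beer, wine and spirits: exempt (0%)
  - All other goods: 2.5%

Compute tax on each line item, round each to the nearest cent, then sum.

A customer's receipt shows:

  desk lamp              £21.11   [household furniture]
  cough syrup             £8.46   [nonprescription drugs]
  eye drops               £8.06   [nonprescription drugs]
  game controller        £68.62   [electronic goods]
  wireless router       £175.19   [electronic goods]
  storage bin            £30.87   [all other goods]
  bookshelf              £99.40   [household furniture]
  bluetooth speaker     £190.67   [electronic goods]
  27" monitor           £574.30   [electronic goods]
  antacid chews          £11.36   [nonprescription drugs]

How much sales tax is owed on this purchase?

£75.73

Desk lamp £21.11: household furniture → 3.75% + 1.75% municipal = 5.5% → £1.16
Cough syrup £8.46: nonprescription drugs → 0% + 0.75% municipal = 0.75% → £0.06
Eye drops £8.06: nonprescription drugs → 0% + 0.75% municipal = 0.75% → £0.06
Game controller £68.62: electronic goods → 5.75% + 0.75% municipal = 6.5% → £4.46
Wireless router £175.19: electronic goods → 5.75% + 0.75% municipal = 6.5% → £11.39
Storage bin £30.87: all other goods → 8.25% + 2.5% municipal = 10.75% → £3.32
Bookshelf £99.40: household furniture → 3.75% + 1.75% municipal = 5.5% → £5.47
Bluetooth speaker £190.67: electronic goods → 5.75% + 0.75% municipal = 6.5% → £12.39
27" monitor £574.30: electronic goods → 5.75% + 0.75% municipal = 6.5% → £37.33
Antacid chews £11.36: nonprescription drugs → 0% + 0.75% municipal = 0.75% → £0.09
Total tax = £1.16 + £0.06 + £0.06 + £4.46 + £11.39 + £3.32 + £5.47 + £12.39 + £37.33 + £0.09 = £75.73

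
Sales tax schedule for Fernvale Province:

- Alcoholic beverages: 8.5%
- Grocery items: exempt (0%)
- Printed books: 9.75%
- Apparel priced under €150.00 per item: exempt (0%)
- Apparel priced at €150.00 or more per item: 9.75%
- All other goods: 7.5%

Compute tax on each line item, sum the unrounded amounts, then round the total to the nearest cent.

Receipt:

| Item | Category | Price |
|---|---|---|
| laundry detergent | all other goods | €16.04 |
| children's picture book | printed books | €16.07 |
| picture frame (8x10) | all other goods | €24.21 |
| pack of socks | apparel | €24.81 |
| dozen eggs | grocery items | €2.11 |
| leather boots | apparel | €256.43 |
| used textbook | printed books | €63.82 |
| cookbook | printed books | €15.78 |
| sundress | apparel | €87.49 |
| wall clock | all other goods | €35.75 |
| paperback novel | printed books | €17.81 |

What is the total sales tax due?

Laundry detergent €16.04: all other goods → 7.5% → €1.203
Children's picture book €16.07: printed books → 9.75% → €1.566825
Picture frame (8x10) €24.21: all other goods → 7.5% → €1.81575
Pack of socks €24.81: apparel, under €150.00 → 0% → €0.00
Dozen eggs €2.11: grocery items → 0% → €0.00
Leather boots €256.43: apparel, €150.00 or more → 9.75% → €25.001925
Used textbook €63.82: printed books → 9.75% → €6.22245
Cookbook €15.78: printed books → 9.75% → €1.53855
Sundress €87.49: apparel, under €150.00 → 0% → €0.00
Wall clock €35.75: all other goods → 7.5% → €2.68125
Paperback novel €17.81: printed books → 9.75% → €1.736475
Unrounded tax sum = €41.766225 → €41.77

€41.77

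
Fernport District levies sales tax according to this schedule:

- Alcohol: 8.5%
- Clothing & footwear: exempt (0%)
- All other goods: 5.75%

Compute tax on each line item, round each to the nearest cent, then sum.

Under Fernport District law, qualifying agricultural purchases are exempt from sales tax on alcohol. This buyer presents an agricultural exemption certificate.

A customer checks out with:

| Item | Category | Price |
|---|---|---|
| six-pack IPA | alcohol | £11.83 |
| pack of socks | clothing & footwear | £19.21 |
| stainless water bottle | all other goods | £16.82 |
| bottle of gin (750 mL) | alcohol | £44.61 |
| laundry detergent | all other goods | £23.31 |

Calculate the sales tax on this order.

Six-pack IPA £11.83: alcohol, buyer-exempt → 0% → £0.00
Pack of socks £19.21: clothing & footwear → 0% → £0.00
Stainless water bottle £16.82: all other goods → 5.75% → £0.97
Bottle of gin (750 mL) £44.61: alcohol, buyer-exempt → 0% → £0.00
Laundry detergent £23.31: all other goods → 5.75% → £1.34
Total tax = £0.97 + £1.34 = £2.31

£2.31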